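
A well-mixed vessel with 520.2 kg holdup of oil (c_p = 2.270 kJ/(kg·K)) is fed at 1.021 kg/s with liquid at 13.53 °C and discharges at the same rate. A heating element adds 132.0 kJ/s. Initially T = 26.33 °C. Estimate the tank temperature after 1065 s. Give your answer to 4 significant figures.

65.02 °C

M c_p dT/dt = ṁ c_p (T_in − T) + Q̇.
τ = M/ṁ = 509.500 s; T_ss = T_in + Q̇/(ṁ c_p) = 13.53 + 132.0/(1.021·2.270) = 70.4838 °C.
T approaches T_ss exponentially: T(t) = T_ss + (T₀ − T_ss) e^(−t/τ).
T(1065) = 70.4838 + (-44.1538)·e^(−1065/509.500) = 70.4838 + (-44.1538)·0.123652 = 65.0240 °C.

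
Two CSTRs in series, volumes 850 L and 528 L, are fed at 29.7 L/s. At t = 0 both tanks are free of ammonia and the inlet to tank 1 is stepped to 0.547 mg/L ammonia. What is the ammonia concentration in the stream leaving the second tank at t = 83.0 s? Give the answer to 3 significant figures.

Time constants: τᵢ = Vᵢ/Q for each well-mixed tank.
τ₁ = 850/29.7 = 28.620 s; τ₂ = 528/29.7 = 17.778 s.
Tank 1: C₁ = C_in(1 − e^(−t/τ₁)). Tank 2 (τ₁ ≠ τ₂): C₂ = C_in[1 − (τ₁ e^(−t/τ₁) − τ₂ e^(−t/τ₂))/(τ₁ − τ₂)].
At t = 83.0: e^(−t/τ₁) = 0.055017, e^(−t/τ₂) = 0.0093840.
C₂ = 0.547·[1 − (28.620·0.055017 − 17.778·0.0093840)/(10.842)] = 0.547·0.87016 = 0.47598 mg/L.

0.476 mg/L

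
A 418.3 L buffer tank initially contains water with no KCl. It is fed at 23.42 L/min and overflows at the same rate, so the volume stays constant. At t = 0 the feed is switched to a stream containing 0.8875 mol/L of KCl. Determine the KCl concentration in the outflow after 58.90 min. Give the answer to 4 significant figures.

Species balance on the tank: V dC/dt = Q(C_in − C).
Time constant τ = V/Q = 418.3/23.42 = 17.8608 min.
Solution: C(t) = C_in + (C₀ − C_in) e^(−t/τ).
C(58.90) = 0.8875 + (0 − 0.8875)·e^(−58.90/17.8608) = 0.8875 + (-0.887500)·0.0369672 = 0.854692 mol/L.

0.8547 mol/L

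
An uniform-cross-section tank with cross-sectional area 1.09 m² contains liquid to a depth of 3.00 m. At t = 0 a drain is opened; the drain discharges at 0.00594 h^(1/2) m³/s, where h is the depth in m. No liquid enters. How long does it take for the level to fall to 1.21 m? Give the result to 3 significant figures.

232 s

A dh/dt = −Q_out = −0.00594 √h.
Separate and integrate: 2(√h − √h₀) = −(0.00594/A) t.
t = 2A(√h₀ − √h)/0.00594 = 2·1.09·(√3.00 − √1.21)/0.00594
  = 2.1800 × (1.7321 − 1.1000) / 0.00594 = 231.96 s.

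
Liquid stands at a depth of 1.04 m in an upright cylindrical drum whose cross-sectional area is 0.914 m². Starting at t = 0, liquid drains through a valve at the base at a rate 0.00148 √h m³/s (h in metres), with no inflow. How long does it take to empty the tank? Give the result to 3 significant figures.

Volume balance on the tank: A dh/dt = −0.00148 √h.
∫ h^(−1/2) dh = −(0.00148/A) ∫ dt, giving 2√h = 2√h₀ − (0.00148/A) t.
Tank is empty when √h = 0: t_empty = 2A√h₀/0.00148.
t_empty = 2·0.914·√1.04/0.00148 = 1.8280·1.0198/0.00148 = 1259.6 s.

1260 s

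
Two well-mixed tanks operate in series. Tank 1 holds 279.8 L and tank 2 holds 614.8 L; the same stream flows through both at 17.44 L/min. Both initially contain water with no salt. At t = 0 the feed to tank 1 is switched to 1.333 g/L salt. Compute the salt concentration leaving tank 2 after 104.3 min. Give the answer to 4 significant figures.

Time constants: τᵢ = Vᵢ/Q for each well-mixed tank.
τ₁ = 279.8/17.44 = 16.0436 min; τ₂ = 614.8/17.44 = 35.2523 min.
Solving the cascade with C₁(0)=C₂(0)=0 gives C₂(t) = C_in[1 − (τ₁ e^(−t/τ₁) − τ₂ e^(−t/τ₂))/(τ₁ − τ₂)].
At t = 104.3: e^(−t/τ₁) = 0.00150187, e^(−t/τ₂) = 0.0518877.
C₂ = 1.333·[1 − (16.0436·0.00150187 − 35.2523·0.0518877)/(-19.2087)] = 1.333·0.906029 = 1.20774 g/L.

1.208 g/L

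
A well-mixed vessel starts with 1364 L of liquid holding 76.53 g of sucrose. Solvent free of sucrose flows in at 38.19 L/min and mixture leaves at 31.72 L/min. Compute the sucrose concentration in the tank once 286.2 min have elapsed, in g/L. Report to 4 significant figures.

Let m(t) be the amount of sucrose. Volume: V(t) = V₀ + (Q_in − Q_out) t = 1364 + 6.47000 t; V(286.2) = 3215.71 L.
No sucrose enters, so dm/dt = −Q_out · (m/V).
dm/m = −Q_out dt/(V₀ + 6.47000 t); integrating gives ln(m/m₀) = −(Q_out/(Q_in−Q_out)) ln(V/V₀).
m = m₀ (V₀/V)^(Q_out/(Q_in−Q_out)) = 76.53 × (1364/3215.71)^(4.90263) = 1.14231 g.
C = m/V = 1.14231/3215.71 = 0.000355228 g/L.

0.0003552 g/L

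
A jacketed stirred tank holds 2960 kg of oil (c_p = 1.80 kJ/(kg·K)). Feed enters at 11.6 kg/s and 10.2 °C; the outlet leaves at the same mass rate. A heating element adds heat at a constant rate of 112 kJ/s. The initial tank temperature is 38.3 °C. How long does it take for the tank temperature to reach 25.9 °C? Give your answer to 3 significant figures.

Energy balance: M c_p dT/dt = ṁ c_p (T_in − T) + 112.
τ = M/ṁ = 255.17 s; T_ss = T_in + Q̇/(ṁ c_p) = 15.564 °C.
T(t) = T_ss + (T₀ − T_ss) e^(−t/τ). Set T = 25.9:
e^(−t/τ) = (25.9 − 15.564)/(38.3 − 15.564) = 0.45461
t = −255.17 · ln(0.45461) = 201.16 s.

201 s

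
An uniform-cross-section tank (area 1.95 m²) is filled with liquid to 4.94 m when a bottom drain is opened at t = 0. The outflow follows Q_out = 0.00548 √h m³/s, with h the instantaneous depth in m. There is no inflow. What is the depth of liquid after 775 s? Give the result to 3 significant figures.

A dh/dt = −Q_out = −0.00548 √h.
Separate and integrate: 2(√h − √h₀) = −(0.00548/A) t.
√h = √4.94 − 0.00548·775/(2·1.95) = 2.2226 − 1.0890 = 1.1336.
h = 1.1336² = 1.2851 m.

1.29 m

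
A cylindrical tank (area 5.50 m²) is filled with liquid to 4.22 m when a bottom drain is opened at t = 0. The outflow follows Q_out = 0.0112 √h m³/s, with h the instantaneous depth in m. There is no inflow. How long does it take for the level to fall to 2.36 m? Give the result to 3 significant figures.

A dh/dt = −Q_out = −0.0112 √h.
∫ h^(−1/2) dh = −(0.0112/A) ∫ dt, giving 2√h = 2√h₀ − (0.0112/A) t.
t = 2A(√h₀ − √h)/0.0112 = 2·5.50·(√4.22 − √2.36)/0.0112
  = 11.000 × (2.0543 − 1.5362) / 0.0112 = 508.78 s.

509 s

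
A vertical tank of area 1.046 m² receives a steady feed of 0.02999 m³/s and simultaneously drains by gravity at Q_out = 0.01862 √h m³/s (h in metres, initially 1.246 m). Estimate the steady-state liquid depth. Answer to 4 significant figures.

2.594 m

A dh/dt = Q_in − 0.01862 √h. Steady state requires inflow = outflow:
Q_in = 0.01862 √h_ss ⇒ √h_ss = 0.02999/0.01862 = 1.61063.
h_ss = 1.61063² = 2.59414 m. (Since h₀ = 1.246 m < h_ss, the level will rise toward this value.)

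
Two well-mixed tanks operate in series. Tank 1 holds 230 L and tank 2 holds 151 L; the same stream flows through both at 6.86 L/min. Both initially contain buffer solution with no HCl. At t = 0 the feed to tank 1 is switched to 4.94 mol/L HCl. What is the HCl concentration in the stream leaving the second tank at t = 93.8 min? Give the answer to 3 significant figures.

Species balance on tank i: dCᵢ/dt = (Cᵢ₋₁ − Cᵢ)/τᵢ with τᵢ = Vᵢ/Q.
τ₁ = 230/6.86 = 33.528 min; τ₂ = 151/6.86 = 22.012 min.
Tank 1: C₁ = C_in(1 − e^(−t/τ₁)). Tank 2 (τ₁ ≠ τ₂): C₂ = C_in[1 − (τ₁ e^(−t/τ₁) − τ₂ e^(−t/τ₂))/(τ₁ − τ₂)].
At t = 93.8: e^(−t/τ₁) = 0.060951, e^(−t/τ₂) = 0.014103.
C₂ = 4.94·[1 − (33.528·0.060951 − 22.012·0.014103)/(11.516)] = 4.94·0.84950 = 4.1966 mol/L.

4.20 mol/L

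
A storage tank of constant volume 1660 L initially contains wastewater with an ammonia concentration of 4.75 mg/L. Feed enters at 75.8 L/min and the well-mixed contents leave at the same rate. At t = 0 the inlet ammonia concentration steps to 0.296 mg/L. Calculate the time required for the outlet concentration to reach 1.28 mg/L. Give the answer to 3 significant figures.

33.1 min

Mass balance on the solute (V constant): V dC/dt = Q(C_in − C), so τ = V/Q = 21.900 min.
C(t) = C_in + (C₀ − C_in) e^(−t/τ). Set C = 1.28 and solve for t:
e^(−t/τ) = (C − C_in)/(C₀ − C_in) = (1.28 − 0.296)/(4.75 − 0.296) = 0.22093
t = −τ ln(…) = 21.900 × 1.5099 = 33.067 min.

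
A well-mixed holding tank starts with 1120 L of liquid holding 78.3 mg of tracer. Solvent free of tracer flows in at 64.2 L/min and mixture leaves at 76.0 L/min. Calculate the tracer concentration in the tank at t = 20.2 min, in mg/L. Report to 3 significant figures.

0.0190 mg/L

Let m(t) be the amount of tracer. Volume: V(t) = V₀ + (Q_in − Q_out) t = 1120 − 11.800 t; V(20.2) = 881.64 L.
Solute balance: dm/dt = 0 − Q_out C = −Q_out m/V(t).
Separate: dm/m = −Q_out dt/V(t) ⇒ ln(m/m₀) = −(Q_out/(Q_in−Q_out)) ln(V/V₀).
m = m₀ (V₀/V)^(Q_out/(Q_in−Q_out)) = 78.3 × (1120/881.64)^(-6.4407) = 16.765 mg.
C = m/V = 16.765/881.64 = 0.019016 mg/L.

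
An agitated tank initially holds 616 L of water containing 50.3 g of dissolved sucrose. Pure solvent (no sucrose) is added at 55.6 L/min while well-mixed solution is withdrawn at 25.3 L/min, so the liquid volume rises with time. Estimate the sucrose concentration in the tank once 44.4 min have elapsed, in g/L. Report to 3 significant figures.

Let m(t) be the amount of sucrose. Volume: V(t) = V₀ + (Q_in − Q_out) t = 616 + 30.300 t; V(44.4) = 1961.3 L.
Solute balance: dm/dt = 0 − Q_out C = −Q_out m/V(t).
Separate: dm/m = −Q_out dt/V(t) ⇒ ln(m/m₀) = −(Q_out/(Q_in−Q_out)) ln(V/V₀).
m = m₀ (V₀/V)^(Q_out/(Q_in−Q_out)) = 50.3 × (616/1961.3)^(0.83498) = 19.125 g.
C = m/V = 19.125/1961.3 = 0.0097510 g/L.

0.00975 g/L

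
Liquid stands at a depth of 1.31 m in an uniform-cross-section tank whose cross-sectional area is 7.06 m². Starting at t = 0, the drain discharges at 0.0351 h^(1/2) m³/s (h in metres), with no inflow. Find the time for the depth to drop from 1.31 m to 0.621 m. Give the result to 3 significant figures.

143 s

Mass balance (ρ constant): A dh/dt = −0.0351 √h.
∫ h^(−1/2) dh = −(0.0351/A) ∫ dt, giving 2√h = 2√h₀ − (0.0351/A) t.
t = 2A(√h₀ − √h)/0.0351 = 2·7.06·(√1.31 − √0.621)/0.0351
  = 14.120 × (1.1446 − 0.78804) / 0.0351 = 143.42 s.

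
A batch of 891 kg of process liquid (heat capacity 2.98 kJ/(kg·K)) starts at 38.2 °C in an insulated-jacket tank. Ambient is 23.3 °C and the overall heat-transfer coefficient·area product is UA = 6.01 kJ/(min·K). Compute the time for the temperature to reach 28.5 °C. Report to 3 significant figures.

465 min

M c_p dT/dt = −UA(T − T_amb).
τ = M c_p/UA = 441.79 min; T_ss = T_amb = 23.300 °C.
T(t) = T_ss + (T₀ − T_ss)e^(−t/τ); set T = 28.5:
t = −τ ln[(T − T_ss)/(T₀ − T_ss)] = −441.79 · ln(0.34899) = 465.08 min.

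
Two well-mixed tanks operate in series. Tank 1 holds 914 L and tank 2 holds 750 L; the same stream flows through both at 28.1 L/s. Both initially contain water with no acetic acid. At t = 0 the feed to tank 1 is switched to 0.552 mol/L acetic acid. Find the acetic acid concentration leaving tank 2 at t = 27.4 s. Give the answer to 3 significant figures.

0.131 mol/L

Time constants: τᵢ = Vᵢ/Q for each well-mixed tank.
τ₁ = 914/28.1 = 32.527 s; τ₂ = 750/28.1 = 26.690 s.
Tank 1: C₁ = C_in(1 − e^(−t/τ₁)). Tank 2 (τ₁ ≠ τ₂): C₂ = C_in[1 − (τ₁ e^(−t/τ₁) − τ₂ e^(−t/τ₂))/(τ₁ − τ₂)].
At t = 27.4: e^(−t/τ₁) = 0.43068, e^(−t/τ₂) = 0.35823.
C₂ = 0.552·[1 − (32.527·0.43068 − 26.690·0.35823)/(5.8363)] = 0.552·0.23797 = 0.13136 mol/L.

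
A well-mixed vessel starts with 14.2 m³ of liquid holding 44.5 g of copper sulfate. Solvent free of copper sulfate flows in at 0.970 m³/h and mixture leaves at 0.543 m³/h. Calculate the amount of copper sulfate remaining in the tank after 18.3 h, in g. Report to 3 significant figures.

25.5 g

Let m(t) be the amount of copper sulfate. Volume: V(t) = V₀ + (Q_in − Q_out) t = 14.2 + 0.42700 t; V(18.3) = 22.014 m³.
No copper sulfate enters, so dm/dt = −Q_out · (m/V).
Separate: dm/m = −Q_out dt/V(t) ⇒ ln(m/m₀) = −(Q_out/(Q_in−Q_out)) ln(V/V₀).
m = m₀ (V₀/V)^(Q_out/(Q_in−Q_out)) = 44.5 × (14.2/22.014)^(1.2717) = 25.481 g.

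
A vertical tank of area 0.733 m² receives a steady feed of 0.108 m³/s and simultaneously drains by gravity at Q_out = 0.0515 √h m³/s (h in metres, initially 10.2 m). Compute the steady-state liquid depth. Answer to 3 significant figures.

4.40 m

Level balance: A dh/dt = 0.108 − 0.0515 √h. Setting dh/dt = 0:
Q_in = 0.0515 √h_ss ⇒ √h_ss = 0.108/0.0515 = 2.0971.
h_ss = 2.0971² = 4.3978 m. (Since h₀ = 10.2 m > h_ss, the level will fall toward this value.)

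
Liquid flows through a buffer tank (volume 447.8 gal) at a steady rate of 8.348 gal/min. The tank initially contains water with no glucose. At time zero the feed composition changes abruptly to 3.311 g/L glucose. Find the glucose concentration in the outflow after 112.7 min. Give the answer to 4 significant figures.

Mass balance on the solute (V constant): V dC/dt = Q(C_in − C).
Time constant τ = V/Q = 447.8/8.348 = 53.6416 min.
Integrating: C(t) = C_in + (C₀ − C_in) e^(−t/τ).
C(112.7) = 3.311 + (0 − 3.311)·e^(−112.7/53.6416) = 3.311 + (-3.31100)·0.122336 = 2.90594 g/L.

2.906 g/L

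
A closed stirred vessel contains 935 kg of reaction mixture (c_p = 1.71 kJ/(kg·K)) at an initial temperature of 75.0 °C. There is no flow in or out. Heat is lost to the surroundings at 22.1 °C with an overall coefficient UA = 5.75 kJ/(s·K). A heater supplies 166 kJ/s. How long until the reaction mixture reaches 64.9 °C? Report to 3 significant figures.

152 s

Energy balance: M c_p dT/dt = −UA(T − T_amb) + Q̇.
τ = M c_p/UA = 278.06 s; T_ss = T_amb + Q̇/UA = 22.1 + 166/5.75 = 50.970 °C.
T(t) = T_ss + (T₀ − T_ss)e^(−t/τ); set T = 64.9:
t = −τ ln[(T − T_ss)/(T₀ − T_ss)] = −278.06 · ln(0.57970) = 151.61 s.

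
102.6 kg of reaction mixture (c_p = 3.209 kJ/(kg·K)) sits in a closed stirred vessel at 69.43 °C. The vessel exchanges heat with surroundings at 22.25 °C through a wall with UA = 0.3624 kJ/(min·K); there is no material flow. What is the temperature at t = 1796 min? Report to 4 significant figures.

28.78 °C

Heat balance on the well-mixed liquid: M c_p dT/dt = −UA(T − T_amb).
dT/dt = (T_ss − T)/τ with T_ss = T_amb = 22.2500 °C, τ = M c_p/UA = 102.6·3.209/0.3624 = 908.508 min.
T approaches T_ss exponentially: T(t) = T_ss + (T₀ − T_ss) e^(−t/τ).
T(1796) = 22.2500 + (47.1800)·0.138502 = 28.7845 °C.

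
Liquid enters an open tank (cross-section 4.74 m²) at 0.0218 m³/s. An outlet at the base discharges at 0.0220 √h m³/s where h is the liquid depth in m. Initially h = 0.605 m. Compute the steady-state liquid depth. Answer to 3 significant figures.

Unsteady balance on liquid volume: A dh/dt = Q_in − 0.0220 √h. At steady state dh/dt = 0:
Q_in = 0.0220 √h_ss ⇒ √h_ss = 0.0218/0.0220 = 0.99091.
h_ss = 0.99091² = 0.98190 m. (Since h₀ = 0.605 m < h_ss, the level will rise toward this value.)

0.982 m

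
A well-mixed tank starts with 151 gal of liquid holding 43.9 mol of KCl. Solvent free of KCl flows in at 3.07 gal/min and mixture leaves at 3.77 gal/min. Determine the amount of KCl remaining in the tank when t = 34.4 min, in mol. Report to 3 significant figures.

Let m(t) be the amount of KCl. Volume: V(t) = V₀ + (Q_in − Q_out) t = 151 − 0.70000 t; V(34.4) = 126.92 gal.
Species balance (pure solvent in): dm/dt = −Q_out · m/V(t).
dm/m = −Q_out dt/(V₀ − 0.70000 t); integrating gives ln(m/m₀) = −(Q_out/(Q_in−Q_out)) ln(V/V₀).
m = m₀ (V₀/V)^(Q_out/(Q_in−Q_out)) = 43.9 × (151/126.92)^(-5.3857) = 17.224 mol.

17.2 mol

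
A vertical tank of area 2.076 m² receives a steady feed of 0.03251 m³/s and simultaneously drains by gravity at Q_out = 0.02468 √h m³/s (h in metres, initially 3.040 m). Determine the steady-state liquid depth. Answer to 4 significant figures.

A dh/dt = Q_in − 0.02468 √h. Steady state requires inflow = outflow:
Q_in = 0.02468 √h_ss ⇒ √h_ss = 0.03251/0.02468 = 1.31726.
h_ss = 1.31726² = 1.73518 m. (Since h₀ = 3.040 m > h_ss, the level will fall toward this value.)

1.735 m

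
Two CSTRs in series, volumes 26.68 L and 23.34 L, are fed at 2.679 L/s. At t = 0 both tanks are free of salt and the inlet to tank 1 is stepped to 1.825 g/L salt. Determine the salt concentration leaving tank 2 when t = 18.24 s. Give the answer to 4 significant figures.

1.062 g/L

Time constants: τᵢ = Vᵢ/Q for each well-mixed tank.
τ₁ = 26.68/2.679 = 9.95894 s; τ₂ = 23.34/2.679 = 8.71221 s.
Tank 1: C₁ = C_in(1 − e^(−t/τ₁)). Tank 2 (τ₁ ≠ τ₂): C₂ = C_in[1 − (τ₁ e^(−t/τ₁) − τ₂ e^(−t/τ₂))/(τ₁ − τ₂)].
At t = 18.24: e^(−t/τ₁) = 0.160170, e^(−t/τ₂) = 0.123241.
C₂ = 1.825·[1 − (9.95894·0.160170 − 8.71221·0.123241)/(1.24673)] = 1.825·0.581769 = 1.06173 g/L.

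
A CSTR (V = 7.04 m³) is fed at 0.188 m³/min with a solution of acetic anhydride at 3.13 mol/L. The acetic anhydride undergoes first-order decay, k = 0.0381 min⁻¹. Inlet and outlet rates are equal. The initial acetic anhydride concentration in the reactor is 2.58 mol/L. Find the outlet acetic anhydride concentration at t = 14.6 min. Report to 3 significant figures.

Species balance: V dC/dt = Q C_in − Q C − k V C.
dC/dt = (Q/V) C_in − (Q/V + k) C; effective rate a = Q/V + k = 0.026705 + 0.0381 = 0.064805 min⁻¹.
C_ss = Q C_in/(Q + kV) = 1.2898 mol/L; C(t) = C_ss + (C₀ − C_ss) e^(−a t).
C(14.6) = 1.2898 + (1.2902)·e^(−0.064805·14.6) = 1.2898 + (1.2902)·0.38823 = 1.7907 mol/L.

1.79 mol/L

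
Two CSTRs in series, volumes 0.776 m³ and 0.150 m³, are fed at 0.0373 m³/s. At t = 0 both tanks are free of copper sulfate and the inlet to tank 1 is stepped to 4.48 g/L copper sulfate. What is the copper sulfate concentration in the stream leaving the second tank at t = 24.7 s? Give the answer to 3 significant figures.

2.79 g/L

Species balance on tank i: dCᵢ/dt = (Cᵢ₋₁ − Cᵢ)/τᵢ with τᵢ = Vᵢ/Q.
τ₁ = 0.776/0.0373 = 20.804 s; τ₂ = 0.150/0.0373 = 4.0214 s.
Solving the cascade with C₁(0)=C₂(0)=0 gives C₂(t) = C_in[1 − (τ₁ e^(−t/τ₁) − τ₂ e^(−t/τ₂))/(τ₁ − τ₂)].
At t = 24.7: e^(−t/τ₁) = 0.30506, e^(−t/τ₂) = 0.0021505.
C₂ = 4.48·[1 − (20.804·0.30506 − 4.0214·0.0021505)/(16.783)] = 4.48·0.62236 = 2.7882 g/L.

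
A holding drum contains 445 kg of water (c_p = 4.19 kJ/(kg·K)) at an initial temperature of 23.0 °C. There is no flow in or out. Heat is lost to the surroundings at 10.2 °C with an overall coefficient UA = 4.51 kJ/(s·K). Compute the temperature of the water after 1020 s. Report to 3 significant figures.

Unsteady energy balance on the tank contents: M c_p dT/dt = −UA(T − T_amb).
dT/dt = (T_ss − T)/τ with T_ss = T_amb = 10.200 °C, τ = M c_p/UA = 445·4.19/4.51 = 413.43 s.
T approaches T_ss exponentially: T(t) = T_ss + (T₀ − T_ss) e^(−t/τ).
T(1020) = 10.200 + (12.800)·0.084823 = 11.286 °C.

11.3 °C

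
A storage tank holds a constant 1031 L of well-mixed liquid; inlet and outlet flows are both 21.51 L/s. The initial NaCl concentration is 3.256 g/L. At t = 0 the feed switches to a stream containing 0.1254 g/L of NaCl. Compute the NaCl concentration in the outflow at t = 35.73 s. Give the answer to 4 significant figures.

Mass balance on the solute (V constant): V dC/dt = Q(C_in − C).
So dC/dt = (C_in − C)/τ with τ = V/Q = 1031/21.51 = 47.9312 s.
This is linear first-order; C(t) = C_in + (C₀ − C_in) e^(−t/τ).
C(35.73) = 0.1254 + (3.256 − 0.1254)·e^(−35.73/47.9312) = 0.1254 + (3.13060)·0.474524 = 1.61094 g/L.

1.611 g/L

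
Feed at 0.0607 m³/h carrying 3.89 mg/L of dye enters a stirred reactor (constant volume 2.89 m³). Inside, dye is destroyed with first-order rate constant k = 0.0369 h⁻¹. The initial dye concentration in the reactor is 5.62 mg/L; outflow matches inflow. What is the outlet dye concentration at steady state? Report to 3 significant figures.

Accumulation = in − out − consumed: V dC/dt = Q C_in − Q C − k V C.
Steady state (dC/dt = 0): C_ss = Q C_in/(Q + kV) = C_in/(1 + kV/Q).
C_ss = 0.0607·3.89/(0.0607 + 0.0369·2.89) = 0.23612/0.16734 = 1.4110 mg/L.

1.41 mg/L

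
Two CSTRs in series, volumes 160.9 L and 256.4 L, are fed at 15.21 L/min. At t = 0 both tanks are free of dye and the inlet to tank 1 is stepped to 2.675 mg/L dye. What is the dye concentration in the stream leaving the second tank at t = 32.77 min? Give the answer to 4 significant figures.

1.850 mg/L

Time constants: τᵢ = Vᵢ/Q for each well-mixed tank.
τ₁ = 160.9/15.21 = 10.5786 min; τ₂ = 256.4/15.21 = 16.8573 min.
Solving the cascade with C₁(0)=C₂(0)=0 gives C₂(t) = C_in[1 − (τ₁ e^(−t/τ₁) − τ₂ e^(−t/τ₂))/(τ₁ − τ₂)].
At t = 32.77: e^(−t/τ₁) = 0.0451496, e^(−t/τ₂) = 0.143136.
C₂ = 2.675·[1 − (10.5786·0.0451496 − 16.8573·0.143136)/(-6.27876)] = 2.675·0.691775 = 1.85050 mg/L.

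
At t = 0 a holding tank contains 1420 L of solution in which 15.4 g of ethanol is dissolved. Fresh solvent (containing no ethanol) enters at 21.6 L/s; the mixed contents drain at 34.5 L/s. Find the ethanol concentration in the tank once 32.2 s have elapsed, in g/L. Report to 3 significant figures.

Total volume: dV/dt = Q_in − Q_out = -12.900 L/s, so V(t) = 1420 − 12.900 t and V(32.2) = 1004.6 L.
Solute balance: dm/dt = 0 − Q_out C = −Q_out m/V(t).
dm/m = −Q_out dt/(V₀ − 12.900 t); integrating gives ln(m/m₀) = −(Q_out/(Q_in−Q_out)) ln(V/V₀).
m = m₀ (V₀/V)^(Q_out/(Q_in−Q_out)) = 15.4 × (1420/1004.6)^(-2.6744) = 6.1037 g.
C = m/V = 6.1037/1004.6 = 0.0060756 g/L.

0.00608 g/L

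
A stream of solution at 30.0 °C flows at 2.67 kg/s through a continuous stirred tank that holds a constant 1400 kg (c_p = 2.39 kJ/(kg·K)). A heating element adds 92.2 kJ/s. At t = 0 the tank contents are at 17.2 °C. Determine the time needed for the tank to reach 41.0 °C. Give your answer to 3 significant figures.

1080 s

First-law balance (no shaft work): M c_p dT/dt = ṁ c_p (T_in − T) + 92.2.
τ = M/ṁ = 524.34 s; T_ss = T_in + Q̇/(ṁ c_p) = 44.448 °C.
T(t) = T_ss + (T₀ − T_ss) e^(−t/τ). Set T = 41.0:
e^(−t/τ) = (41.0 − 44.448)/(17.2 − 44.448) = 0.12656
t = −524.34 · ln(0.12656) = 1083.9 s.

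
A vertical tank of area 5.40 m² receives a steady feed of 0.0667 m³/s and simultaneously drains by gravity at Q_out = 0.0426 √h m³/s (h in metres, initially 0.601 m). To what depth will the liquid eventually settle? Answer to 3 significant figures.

2.45 m

A dh/dt = Q_in − 0.0426 √h. Steady state requires inflow = outflow:
Q_in = 0.0426 √h_ss ⇒ √h_ss = 0.0667/0.0426 = 1.5657.
h_ss = 1.5657² = 2.4515 m. (Since h₀ = 0.601 m < h_ss, the level will rise toward this value.)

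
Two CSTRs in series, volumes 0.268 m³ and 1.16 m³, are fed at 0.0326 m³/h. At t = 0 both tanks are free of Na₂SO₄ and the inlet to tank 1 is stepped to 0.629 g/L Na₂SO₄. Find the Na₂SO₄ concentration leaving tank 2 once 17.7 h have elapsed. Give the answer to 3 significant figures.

Each tank obeys Vᵢ dCᵢ/dt = Q(Cᵢ₋₁ − Cᵢ), so τᵢ = Vᵢ/Q.
τ₁ = 0.268/0.0326 = 8.2209 h; τ₂ = 1.16/0.0326 = 35.583 h.
Solving the cascade with C₁(0)=C₂(0)=0 gives C₂(t) = C_in[1 − (τ₁ e^(−t/τ₁) − τ₂ e^(−t/τ₂))/(τ₁ − τ₂)].
At t = 17.7: e^(−t/τ₁) = 0.11613, e^(−t/τ₂) = 0.60809.
C₂ = 0.629·[1 − (8.2209·0.11613 − 35.583·0.60809)/(-27.362)] = 0.629·0.24410 = 0.15354 g/L.

0.154 g/L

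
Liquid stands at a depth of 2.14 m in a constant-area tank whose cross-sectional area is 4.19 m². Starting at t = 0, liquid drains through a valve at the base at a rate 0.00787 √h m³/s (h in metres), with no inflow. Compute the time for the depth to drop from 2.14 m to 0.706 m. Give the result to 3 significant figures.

A dh/dt = −Q_out = −0.00787 √h.
∫ h^(−1/2) dh = −(0.00787/A) ∫ dt, giving 2√h = 2√h₀ − (0.00787/A) t.
t = 2A(√h₀ − √h)/0.00787 = 2·4.19·(√2.14 − √0.706)/0.00787
  = 8.3800 × (1.4629 − 0.84024) / 0.00787 = 662.98 s.

663 s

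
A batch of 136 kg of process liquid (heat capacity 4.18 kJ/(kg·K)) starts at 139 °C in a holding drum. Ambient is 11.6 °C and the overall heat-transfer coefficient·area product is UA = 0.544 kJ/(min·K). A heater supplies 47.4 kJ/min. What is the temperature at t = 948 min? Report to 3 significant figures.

115 °C

First-law balance (no shaft work): M c_p dT/dt = −UA(T − T_amb) + Q̇.
dT/dt = (T_ss − T)/τ with T_ss = T_amb + Q̇/UA = 11.6 + 47.4/0.544 = 98.732 °C, τ = M c_p/UA = 136·4.18/0.544 = 1045.0 min.
Solution: T(t) = T_ss + (T₀ − T_ss) e^(−t/τ).
T(948) = 98.732 + (40.268)·0.40366 = 114.99 °C.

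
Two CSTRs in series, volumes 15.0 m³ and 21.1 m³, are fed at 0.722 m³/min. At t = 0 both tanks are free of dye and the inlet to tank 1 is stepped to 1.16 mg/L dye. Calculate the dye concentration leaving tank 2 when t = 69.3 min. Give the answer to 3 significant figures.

Each tank obeys Vᵢ dCᵢ/dt = Q(Cᵢ₋₁ − Cᵢ), so τᵢ = Vᵢ/Q.
τ₁ = 15.0/0.722 = 20.776 min; τ₂ = 21.1/0.722 = 29.224 min.
Solving the cascade with C₁(0)=C₂(0)=0 gives C₂(t) = C_in[1 − (τ₁ e^(−t/τ₁) − τ₂ e^(−t/τ₂))/(τ₁ − τ₂)].
At t = 69.3: e^(−t/τ₁) = 0.035592, e^(−t/τ₂) = 0.093359.
C₂ = 1.16·[1 − (20.776·0.035592 − 29.224·0.093359)/(-8.4488)] = 1.16·0.76459 = 0.88693 mg/L.

0.887 mg/L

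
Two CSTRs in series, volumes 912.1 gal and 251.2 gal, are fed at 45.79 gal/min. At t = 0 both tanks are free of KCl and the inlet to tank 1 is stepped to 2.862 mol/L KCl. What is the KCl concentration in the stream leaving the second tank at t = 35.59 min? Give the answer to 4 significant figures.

Each tank obeys Vᵢ dCᵢ/dt = Q(Cᵢ₋₁ − Cᵢ), so τᵢ = Vᵢ/Q.
τ₁ = 912.1/45.79 = 19.9192 min; τ₂ = 251.2/45.79 = 5.48591 min.
Solving the cascade with C₁(0)=C₂(0)=0 gives C₂(t) = C_in[1 − (τ₁ e^(−t/τ₁) − τ₂ e^(−t/τ₂))/(τ₁ − τ₂)].
At t = 35.59: e^(−t/τ₁) = 0.167509, e^(−t/τ₂) = 0.00152231.
C₂ = 2.862·[1 − (19.9192·0.167509 − 5.48591·0.00152231)/(14.4333)] = 2.862·0.769402 = 2.20203 mol/L.

2.202 mol/L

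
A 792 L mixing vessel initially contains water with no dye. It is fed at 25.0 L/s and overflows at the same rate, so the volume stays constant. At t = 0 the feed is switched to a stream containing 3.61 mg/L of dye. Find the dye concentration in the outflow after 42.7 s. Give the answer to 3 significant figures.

2.67 mg/L

Species balance on the tank: V dC/dt = Q(C_in − C).
Rewrite as dC/dt + C/τ = C_in/τ, τ = V/Q = 31.680 s.
Solution: C(t) = C_in + (C₀ − C_in) e^(−t/τ).
C(42.7) = 3.61 + (0 − 3.61)·e^(−42.7/31.680) = 3.61 + (-3.6100)·0.25980 = 2.6721 mg/L.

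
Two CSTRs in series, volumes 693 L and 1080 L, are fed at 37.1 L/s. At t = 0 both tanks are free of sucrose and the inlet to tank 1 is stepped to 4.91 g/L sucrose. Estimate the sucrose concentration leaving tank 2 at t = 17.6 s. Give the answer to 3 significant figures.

Each tank obeys Vᵢ dCᵢ/dt = Q(Cᵢ₋₁ − Cᵢ), so τᵢ = Vᵢ/Q.
τ₁ = 693/37.1 = 18.679 s; τ₂ = 1080/37.1 = 29.111 s.
Tank 1: C₁ = C_in(1 − e^(−t/τ₁)). Tank 2 (τ₁ ≠ τ₂): C₂ = C_in[1 − (τ₁ e^(−t/τ₁) − τ₂ e^(−t/τ₂))/(τ₁ − τ₂)].
At t = 17.6: e^(−t/τ₁) = 0.38976, e^(−t/τ₂) = 0.54630.
C₂ = 4.91·[1 − (18.679·0.38976 − 29.111·0.54630)/(-10.431)] = 4.91·0.17339 = 0.85136 g/L.

0.851 g/L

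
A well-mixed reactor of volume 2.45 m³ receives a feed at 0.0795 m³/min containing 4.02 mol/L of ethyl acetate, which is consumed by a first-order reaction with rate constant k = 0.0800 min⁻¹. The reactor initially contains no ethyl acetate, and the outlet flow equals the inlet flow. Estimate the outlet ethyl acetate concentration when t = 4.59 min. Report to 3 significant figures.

0.468 mol/L

Accumulation = in − out − consumed: V dC/dt = Q C_in − Q C − k V C.
This is linear with rate a = Q/V + k = 0.11245 min⁻¹.
C_ss = Q C_in/(Q + kV) = 1.1600 mol/L; C(t) = C_ss + (C₀ − C_ss) e^(−a t).
C(4.59) = 1.1600 + (-1.1600)·e^(−0.11245·4.59) = 1.1600 + (-1.1600)·0.59682 = 0.46770 mol/L.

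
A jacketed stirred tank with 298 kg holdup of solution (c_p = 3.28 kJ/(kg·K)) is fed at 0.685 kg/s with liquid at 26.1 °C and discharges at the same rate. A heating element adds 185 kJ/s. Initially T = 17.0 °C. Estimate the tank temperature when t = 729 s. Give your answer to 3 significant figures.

Heat balance on the well-mixed liquid: M c_p dT/dt = ṁ c_p (T_in − T) + 185.
τ = M/ṁ = 435.04 s; T_ss = T_in + Q̇/(ṁ c_p) = 26.1 + 185/(0.685·3.28) = 108.44 °C.
This is linear first-order; T(t) = T_ss + (T₀ − T_ss) e^(−t/τ).
T(729) = 108.44 + (-91.439)·e^(−729/435.04) = 108.44 + (-91.439)·0.18717 = 91.324 °C.

91.3 °C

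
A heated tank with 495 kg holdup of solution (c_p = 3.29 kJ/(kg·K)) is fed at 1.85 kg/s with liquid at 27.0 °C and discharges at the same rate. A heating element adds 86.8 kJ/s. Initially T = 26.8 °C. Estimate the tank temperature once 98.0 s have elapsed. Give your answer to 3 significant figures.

M c_p dT/dt = ṁ c_p (T_in − T) + Q̇.
Rearrange: dT/dt = (T_ss − T)/τ with τ = M/ṁ = 267.57 s and T_ss = T_in + Q̇/(ṁ c_p) = 41.261 °C.
Solution: T(t) = T_ss + (T₀ − T_ss) e^(−t/τ).
T(98.0) = 41.261 + (-14.461)·e^(−98.0/267.57) = 41.261 + (-14.461)·0.69332 = 31.235 °C.

31.2 °C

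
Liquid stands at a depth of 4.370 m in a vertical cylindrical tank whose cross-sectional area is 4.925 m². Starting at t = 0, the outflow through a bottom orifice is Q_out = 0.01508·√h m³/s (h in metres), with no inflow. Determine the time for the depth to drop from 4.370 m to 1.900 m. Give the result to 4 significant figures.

With no inflow, A dh/dt = −0.01508 √h.
This is separable: 2 d(√h)/dt = −0.01508/A, so √h = √h₀ − (0.01508/(2A)) t.
t = 2A(√h₀ − √h)/0.01508 = 2·4.925·(√4.370 − √1.900)/0.01508
  = 9.85000 × (2.09045 − 1.37840) / 0.01508 = 465.099 s.

465.1 s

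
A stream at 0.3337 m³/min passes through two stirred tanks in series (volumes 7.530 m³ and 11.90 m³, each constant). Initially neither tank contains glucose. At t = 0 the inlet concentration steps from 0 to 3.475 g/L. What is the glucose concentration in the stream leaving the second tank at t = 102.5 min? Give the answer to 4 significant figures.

3.005 g/L

Time constants: τᵢ = Vᵢ/Q for each well-mixed tank.
τ₁ = 7.530/0.3337 = 22.5652 min; τ₂ = 11.90/0.3337 = 35.6608 min.
Solving the cascade with C₁(0)=C₂(0)=0 gives C₂(t) = C_in[1 − (τ₁ e^(−t/τ₁) − τ₂ e^(−t/τ₂))/(τ₁ − τ₂)].
At t = 102.5: e^(−t/τ₁) = 0.0106479, e^(−t/τ₂) = 0.0564553.
C₂ = 3.475·[1 − (22.5652·0.0106479 − 35.6608·0.0564553)/(-13.0956)] = 3.475·0.864613 = 3.00453 g/L.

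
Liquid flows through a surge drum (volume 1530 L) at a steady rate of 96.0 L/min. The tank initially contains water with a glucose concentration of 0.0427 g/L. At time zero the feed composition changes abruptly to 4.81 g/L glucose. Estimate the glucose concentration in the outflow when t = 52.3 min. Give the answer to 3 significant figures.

4.63 g/L

Species balance on the tank: V dC/dt = Q(C_in − C).
Time constant τ = V/Q = 1530/96.0 = 15.938 min.
C approaches C_in exponentially: C(t) = C_in + (C₀ − C_in) e^(−t/τ).
C(52.3) = 4.81 + (0.0427 − 4.81)·e^(−52.3/15.938) = 4.81 + (-4.7673)·0.037569 = 4.6309 g/L.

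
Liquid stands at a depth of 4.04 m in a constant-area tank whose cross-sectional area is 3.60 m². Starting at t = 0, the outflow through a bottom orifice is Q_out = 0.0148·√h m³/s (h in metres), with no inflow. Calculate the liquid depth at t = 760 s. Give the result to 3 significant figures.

0.200 m

With no inflow, A dh/dt = −0.0148 √h.
∫ h^(−1/2) dh = −(0.0148/A) ∫ dt, giving 2√h = 2√h₀ − (0.0148/A) t.
√h = √4.04 − 0.0148·760/(2·3.60) = 2.0100 − 1.5622 = 0.44775.
h = 0.44775² = 0.20048 m.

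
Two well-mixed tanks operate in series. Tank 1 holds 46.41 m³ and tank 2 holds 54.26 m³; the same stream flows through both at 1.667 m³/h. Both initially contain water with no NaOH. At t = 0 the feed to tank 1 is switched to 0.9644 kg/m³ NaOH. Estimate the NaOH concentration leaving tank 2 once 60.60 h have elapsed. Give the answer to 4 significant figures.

0.5752 kg/m³

Each tank obeys Vᵢ dCᵢ/dt = Q(Cᵢ₋₁ − Cᵢ), so τᵢ = Vᵢ/Q.
τ₁ = 46.41/1.667 = 27.8404 h; τ₂ = 54.26/1.667 = 32.5495 h.
Solving the cascade with C₁(0)=C₂(0)=0 gives C₂(t) = C_in[1 − (τ₁ e^(−t/τ₁) − τ₂ e^(−t/τ₂))/(τ₁ − τ₂)].
At t = 60.60: e^(−t/τ₁) = 0.113416, e^(−t/τ₂) = 0.155396.
C₂ = 0.9644·[1 − (27.8404·0.113416 − 32.5495·0.155396)/(-4.70906)] = 0.9644·0.596417 = 0.575185 kg/m³.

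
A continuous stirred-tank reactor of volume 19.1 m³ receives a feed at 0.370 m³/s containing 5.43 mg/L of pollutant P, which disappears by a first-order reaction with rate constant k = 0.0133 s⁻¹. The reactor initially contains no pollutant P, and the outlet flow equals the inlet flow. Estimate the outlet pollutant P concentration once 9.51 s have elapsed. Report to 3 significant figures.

Accumulation = in − out − consumed: V dC/dt = Q C_in − Q C − k V C.
This is linear with rate a = Q/V + k = 0.032672 s⁻¹.
C_ss = Q C_in/(Q + kV) = 3.2196 mg/L; C(t) = C_ss + (C₀ − C_ss) e^(−a t).
C(9.51) = 3.2196 + (-3.2196)·e^(−0.032672·9.51) = 3.2196 + (-3.2196)·0.73293 = 0.85985 mg/L.

0.860 mg/L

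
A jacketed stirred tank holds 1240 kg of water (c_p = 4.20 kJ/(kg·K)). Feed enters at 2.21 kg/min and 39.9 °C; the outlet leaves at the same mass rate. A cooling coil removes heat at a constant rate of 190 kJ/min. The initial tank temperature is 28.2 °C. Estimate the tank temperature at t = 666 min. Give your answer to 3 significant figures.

22.1 °C

Energy balance: M c_p dT/dt = ṁ c_p (T_in − T) − 190.
Rearrange: dT/dt = (T_ss − T)/τ with τ = M/ṁ = 561.09 min and T_ss = T_in − Q̇/(ṁ c_p) = 19.430 °C.
T approaches T_ss exponentially: T(t) = T_ss + (T₀ − T_ss) e^(−t/τ).
T(666) = 19.430 + (8.7697)·e^(−666/561.09) = 19.430 + (8.7697)·0.30514 = 22.106 °C.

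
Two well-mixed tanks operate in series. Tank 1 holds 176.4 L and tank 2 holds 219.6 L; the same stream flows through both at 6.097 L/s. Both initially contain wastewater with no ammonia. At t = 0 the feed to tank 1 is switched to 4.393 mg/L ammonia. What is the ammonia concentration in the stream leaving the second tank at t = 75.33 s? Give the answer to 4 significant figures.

2.962 mg/L

Species balance on tank i: dCᵢ/dt = (Cᵢ₋₁ − Cᵢ)/τᵢ with τᵢ = Vᵢ/Q.
τ₁ = 176.4/6.097 = 28.9323 s; τ₂ = 219.6/6.097 = 36.0177 s.
Solving the cascade with C₁(0)=C₂(0)=0 gives C₂(t) = C_in[1 − (τ₁ e^(−t/τ₁) − τ₂ e^(−t/τ₂))/(τ₁ − τ₂)].
At t = 75.33: e^(−t/τ₁) = 0.0740017, e^(−t/τ₂) = 0.123505.
C₂ = 4.393·[1 − (28.9323·0.0740017 − 36.0177·0.123505)/(-7.08545)] = 4.393·0.674355 = 2.96244 mg/L.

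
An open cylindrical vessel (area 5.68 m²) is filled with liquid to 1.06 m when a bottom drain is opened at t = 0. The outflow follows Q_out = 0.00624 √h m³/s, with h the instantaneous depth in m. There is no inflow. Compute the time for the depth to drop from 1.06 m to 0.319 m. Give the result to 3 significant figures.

With no inflow, A dh/dt = −0.00624 √h.
∫ h^(−1/2) dh = −(0.00624/A) ∫ dt, giving 2√h = 2√h₀ − (0.00624/A) t.
t = 2A(√h₀ − √h)/0.00624 = 2·5.68·(√1.06 − √0.319)/0.00624
  = 11.360 × (1.0296 − 0.56480) / 0.00624 = 846.11 s.

846 s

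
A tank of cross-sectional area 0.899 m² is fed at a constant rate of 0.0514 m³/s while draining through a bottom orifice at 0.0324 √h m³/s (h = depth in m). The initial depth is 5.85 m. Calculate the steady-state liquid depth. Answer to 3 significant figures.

2.52 m

Unsteady balance on liquid volume: A dh/dt = Q_in − 0.0324 √h. At steady state dh/dt = 0:
Q_in = 0.0324 √h_ss ⇒ √h_ss = 0.0514/0.0324 = 1.5864.
h_ss = 1.5864² = 2.5167 m. (Since h₀ = 5.85 m > h_ss, the level will fall toward this value.)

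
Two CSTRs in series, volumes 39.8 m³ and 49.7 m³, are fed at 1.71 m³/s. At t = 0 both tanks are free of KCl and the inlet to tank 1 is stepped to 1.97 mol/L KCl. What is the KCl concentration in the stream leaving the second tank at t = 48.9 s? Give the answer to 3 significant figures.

1.10 mol/L

Time constants: τᵢ = Vᵢ/Q for each well-mixed tank.
τ₁ = 39.8/1.71 = 23.275 s; τ₂ = 49.7/1.71 = 29.064 s.
Tank 1: C₁ = C_in(1 − e^(−t/τ₁)). Tank 2 (τ₁ ≠ τ₂): C₂ = C_in[1 − (τ₁ e^(−t/τ₁) − τ₂ e^(−t/τ₂))/(τ₁ − τ₂)].
At t = 48.9: e^(−t/τ₁) = 0.12234, e^(−t/τ₂) = 0.18591.
C₂ = 1.97·[1 − (23.275·0.12234 − 29.064·0.18591)/(-5.7895)] = 1.97·0.55850 = 1.1002 mol/L.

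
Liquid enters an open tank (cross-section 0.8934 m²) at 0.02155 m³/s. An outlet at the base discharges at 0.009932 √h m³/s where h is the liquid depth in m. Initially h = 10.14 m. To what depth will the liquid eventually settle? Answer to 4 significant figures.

Level balance: A dh/dt = 0.02155 − 0.009932 √h. Setting dh/dt = 0:
Q_in = 0.009932 √h_ss ⇒ √h_ss = 0.02155/0.009932 = 2.16975.
h_ss = 2.16975² = 4.70783 m. (Since h₀ = 10.14 m > h_ss, the level will fall toward this value.)

4.708 m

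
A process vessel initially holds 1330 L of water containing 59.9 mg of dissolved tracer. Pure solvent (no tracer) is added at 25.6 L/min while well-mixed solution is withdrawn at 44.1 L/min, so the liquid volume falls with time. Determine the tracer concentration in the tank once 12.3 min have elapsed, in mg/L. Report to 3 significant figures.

0.0347 mg/L

Let m(t) be the amount of tracer. Volume: V(t) = V₀ + (Q_in − Q_out) t = 1330 − 18.500 t; V(12.3) = 1102.5 L.
No tracer enters, so dm/dt = −Q_out · (m/V).
dm/m = −Q_out dt/(V₀ − 18.500 t); integrating gives ln(m/m₀) = −(Q_out/(Q_in−Q_out)) ln(V/V₀).
m = m₀ (V₀/V)^(Q_out/(Q_in−Q_out)) = 59.9 × (1330/1102.5)^(-2.3838) = 38.297 mg.
C = m/V = 38.297/1102.5 = 0.034738 mg/L.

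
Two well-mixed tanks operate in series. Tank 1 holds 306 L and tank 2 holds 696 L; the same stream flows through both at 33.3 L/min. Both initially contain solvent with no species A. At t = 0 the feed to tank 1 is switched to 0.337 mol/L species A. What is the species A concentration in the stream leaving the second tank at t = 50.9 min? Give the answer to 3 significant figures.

0.285 mol/L

Time constants: τᵢ = Vᵢ/Q for each well-mixed tank.
τ₁ = 306/33.3 = 9.1892 min; τ₂ = 696/33.3 = 20.901 min.
Solving the cascade with C₁(0)=C₂(0)=0 gives C₂(t) = C_in[1 − (τ₁ e^(−t/τ₁) − τ₂ e^(−t/τ₂))/(τ₁ − τ₂)].
At t = 50.9: e^(−t/τ₁) = 0.0039300, e^(−t/τ₂) = 0.087571.
C₂ = 0.337·[1 − (9.1892·0.0039300 − 20.901·0.087571)/(-11.712)] = 0.337·0.84680 = 0.28537 mol/L.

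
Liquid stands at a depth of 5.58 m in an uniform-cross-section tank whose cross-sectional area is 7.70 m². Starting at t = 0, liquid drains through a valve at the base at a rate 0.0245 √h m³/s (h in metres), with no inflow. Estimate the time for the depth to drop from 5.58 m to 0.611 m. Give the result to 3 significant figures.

993 s

With no inflow, A dh/dt = −0.0245 √h.
∫ h^(−1/2) dh = −(0.0245/A) ∫ dt, giving 2√h = 2√h₀ − (0.0245/A) t.
t = 2A(√h₀ − √h)/0.0245 = 2·7.70·(√5.58 − √0.611)/0.0245
  = 15.400 × (2.3622 − 0.78166) / 0.0245 = 993.48 s.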